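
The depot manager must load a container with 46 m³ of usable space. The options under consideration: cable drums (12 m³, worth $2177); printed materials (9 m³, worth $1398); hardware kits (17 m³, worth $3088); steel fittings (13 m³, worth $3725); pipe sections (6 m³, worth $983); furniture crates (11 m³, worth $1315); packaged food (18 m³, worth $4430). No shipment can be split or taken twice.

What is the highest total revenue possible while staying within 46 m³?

10536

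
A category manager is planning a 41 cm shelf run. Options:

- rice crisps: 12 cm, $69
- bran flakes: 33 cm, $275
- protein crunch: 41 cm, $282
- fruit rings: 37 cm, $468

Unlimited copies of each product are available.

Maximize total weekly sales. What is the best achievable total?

468

By weekly sales per cm: fruit rings 12.65, bran flakes 8.33, protein crunch 6.88, rice crisps 5.75 lead.
Fruit rings uses 37 of the 41 cm and totals 468.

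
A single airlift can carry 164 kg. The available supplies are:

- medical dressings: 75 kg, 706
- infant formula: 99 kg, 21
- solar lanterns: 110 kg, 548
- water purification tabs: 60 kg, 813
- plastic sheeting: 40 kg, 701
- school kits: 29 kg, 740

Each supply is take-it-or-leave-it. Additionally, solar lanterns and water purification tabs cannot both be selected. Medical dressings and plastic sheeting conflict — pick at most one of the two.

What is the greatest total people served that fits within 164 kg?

2259

Density check — school kits 25.52, plastic sheeting 17.52, water purification tabs 13.55, medical dressings 9.41 are the best per kg.
A density-first pass picks water purification tabs + plastic sheeting + school kits — 2254 at 129 kg.
Replace plastic sheeting with medical dressings: the trade gains 5 net, giving 2259 at 164 kg.
The closest alternative, water purification tabs + plastic sheeting + school kits, reaches only 2254.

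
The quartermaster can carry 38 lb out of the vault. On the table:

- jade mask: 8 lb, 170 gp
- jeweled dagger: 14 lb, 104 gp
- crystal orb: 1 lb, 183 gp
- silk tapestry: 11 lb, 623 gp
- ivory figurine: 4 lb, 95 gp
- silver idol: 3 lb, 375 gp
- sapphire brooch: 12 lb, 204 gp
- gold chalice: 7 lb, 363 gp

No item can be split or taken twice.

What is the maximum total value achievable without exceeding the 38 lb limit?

By value per lb: crystal orb 183.00, silver idol 125.00, silk tapestry 56.64, gold chalice 51.86 lead.
Greedy by ratio would take jade mask + crystal orb + silk tapestry + ivory figurine + silver idol + gold chalice: 34 lb used, total 1809.
The 8 lb tied up in jade mask is better spent on sapphire brooch — total rises to 1843 (38 lb).

1843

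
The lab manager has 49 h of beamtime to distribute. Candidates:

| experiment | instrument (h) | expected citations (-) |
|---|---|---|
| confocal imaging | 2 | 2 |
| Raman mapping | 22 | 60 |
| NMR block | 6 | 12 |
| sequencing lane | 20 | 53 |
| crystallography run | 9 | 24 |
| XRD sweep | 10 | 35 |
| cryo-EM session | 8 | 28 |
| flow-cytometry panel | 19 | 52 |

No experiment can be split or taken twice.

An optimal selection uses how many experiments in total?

4

Best achievable expected citations is 147.
Raman mapping + crystallography run + XRD sweep + cryo-EM session hits 147 at 49 h.
Every optimal selection uses 4 experiments.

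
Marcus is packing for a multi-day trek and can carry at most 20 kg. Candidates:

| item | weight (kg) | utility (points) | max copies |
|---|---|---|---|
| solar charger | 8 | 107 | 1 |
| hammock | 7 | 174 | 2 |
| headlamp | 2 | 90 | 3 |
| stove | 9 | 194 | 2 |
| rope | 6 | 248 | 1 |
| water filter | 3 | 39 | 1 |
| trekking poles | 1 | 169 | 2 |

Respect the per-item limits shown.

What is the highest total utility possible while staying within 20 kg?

940

Filling by ratio: 3×headlamp + rope + water filter + 2×trekking poles for 895, with 3 kg left unused.
The 5 kg tied up in headlamp and water filter is better spent on hammock — total rises to 940 (19 kg).
No other feasible combination exceeds 940.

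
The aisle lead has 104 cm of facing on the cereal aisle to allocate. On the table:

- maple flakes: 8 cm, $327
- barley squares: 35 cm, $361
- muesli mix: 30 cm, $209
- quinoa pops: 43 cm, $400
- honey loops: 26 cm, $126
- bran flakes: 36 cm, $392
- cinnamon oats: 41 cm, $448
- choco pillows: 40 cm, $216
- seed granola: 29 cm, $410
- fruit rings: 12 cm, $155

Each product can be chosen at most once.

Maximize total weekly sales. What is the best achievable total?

1340

Best packing: maple flakes + cinnamon oats + seed granola + fruit rings — 90 cm, 1340 total.
Nothing else within 104 cm beats 1340.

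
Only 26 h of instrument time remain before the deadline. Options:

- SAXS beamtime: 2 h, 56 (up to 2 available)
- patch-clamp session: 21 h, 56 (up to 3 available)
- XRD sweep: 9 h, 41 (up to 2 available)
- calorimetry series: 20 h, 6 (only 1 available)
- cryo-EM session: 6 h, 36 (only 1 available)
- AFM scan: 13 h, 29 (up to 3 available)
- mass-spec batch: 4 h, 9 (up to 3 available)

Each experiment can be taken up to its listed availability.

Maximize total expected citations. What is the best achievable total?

Taking the top-ratio experiments first gives 2×SAXS beamtime + XRD sweep + cryo-EM session + mass-spec batch for 198 (23 h).
Replace cryo-EM session with XRD sweep: the trade gains 5 net, giving 203 at 26 h.
Every other selection either busts 26 h or exceeds an availability limit or fails to beat 203.

203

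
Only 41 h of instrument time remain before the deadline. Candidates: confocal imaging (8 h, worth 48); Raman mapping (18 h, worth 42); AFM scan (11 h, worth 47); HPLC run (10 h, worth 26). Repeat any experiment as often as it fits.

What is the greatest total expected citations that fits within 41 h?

240

Density check — confocal imaging 6.00, AFM scan 4.27, HPLC run 2.60 are the best per h.
Best packing: 5×confocal imaging — 40 h, 240 total.
No other feasible combination exceeds 240.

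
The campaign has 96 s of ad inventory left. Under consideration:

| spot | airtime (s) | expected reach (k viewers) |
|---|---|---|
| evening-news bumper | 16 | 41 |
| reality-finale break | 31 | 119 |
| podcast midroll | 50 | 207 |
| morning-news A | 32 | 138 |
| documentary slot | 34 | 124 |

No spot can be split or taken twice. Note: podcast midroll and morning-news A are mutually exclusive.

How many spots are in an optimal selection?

2

Optimal total is 331.
For example podcast midroll + documentary slot achieves it, using 84 s.
Every optimal selection uses 2 spots.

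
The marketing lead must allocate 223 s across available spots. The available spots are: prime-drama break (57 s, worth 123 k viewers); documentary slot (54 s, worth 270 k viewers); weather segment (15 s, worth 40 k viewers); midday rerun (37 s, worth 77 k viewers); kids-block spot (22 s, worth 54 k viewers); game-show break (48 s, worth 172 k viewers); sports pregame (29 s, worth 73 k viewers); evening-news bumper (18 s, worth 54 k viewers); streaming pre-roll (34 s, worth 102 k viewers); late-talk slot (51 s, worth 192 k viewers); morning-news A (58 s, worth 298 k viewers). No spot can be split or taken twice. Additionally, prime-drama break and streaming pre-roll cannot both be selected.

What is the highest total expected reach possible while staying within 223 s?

932

By expected reach per s: morning-news A 5.14, documentary slot 5.00, late-talk slot 3.76 lead.
The ratio ordering already packs tightly: documentary slot + game-show break + late-talk slot + morning-news A, 211 s, 932.
Next best is documentary slot + kids-block spot + streaming pre-roll + late-talk slot + morning-news A at 916 (219 s) — short by 16.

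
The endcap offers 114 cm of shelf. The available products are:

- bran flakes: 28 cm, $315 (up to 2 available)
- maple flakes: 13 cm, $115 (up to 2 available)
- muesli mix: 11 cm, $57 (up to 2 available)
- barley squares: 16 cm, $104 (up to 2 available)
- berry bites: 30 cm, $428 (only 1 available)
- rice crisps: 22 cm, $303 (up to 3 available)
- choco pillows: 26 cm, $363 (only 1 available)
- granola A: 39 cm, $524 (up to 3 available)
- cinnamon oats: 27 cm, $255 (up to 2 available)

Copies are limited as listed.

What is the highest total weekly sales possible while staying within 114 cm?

1558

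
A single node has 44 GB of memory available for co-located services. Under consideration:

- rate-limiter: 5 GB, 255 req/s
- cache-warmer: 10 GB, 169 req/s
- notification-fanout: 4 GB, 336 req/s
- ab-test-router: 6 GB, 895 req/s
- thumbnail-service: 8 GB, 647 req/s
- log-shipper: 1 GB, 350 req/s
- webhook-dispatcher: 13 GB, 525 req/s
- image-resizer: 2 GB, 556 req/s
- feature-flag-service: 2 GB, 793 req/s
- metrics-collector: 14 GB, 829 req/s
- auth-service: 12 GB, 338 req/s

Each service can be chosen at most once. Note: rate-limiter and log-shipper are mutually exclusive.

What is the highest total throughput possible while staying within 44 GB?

Ranking by ratio (throughput/GB): feature-flag-service 396.50, log-shipper 350.00, image-resizer 278.00, ab-test-router 149.17.
Notification-fanout + ab-test-router + thumbnail-service + log-shipper + image-resizer + feature-flag-service + metrics-collector uses 37 of the 44 GB and totals 4406.

4406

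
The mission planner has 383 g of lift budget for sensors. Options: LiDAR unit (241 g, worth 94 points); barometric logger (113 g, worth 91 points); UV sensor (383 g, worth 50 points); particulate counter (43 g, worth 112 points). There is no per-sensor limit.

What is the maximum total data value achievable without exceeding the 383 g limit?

896

Density check — particulate counter 2.60, barometric logger 0.81, LiDAR unit 0.39, UV sensor 0.13 are the best per g.
8×particulate counter uses 344 of the 383 g and totals 896.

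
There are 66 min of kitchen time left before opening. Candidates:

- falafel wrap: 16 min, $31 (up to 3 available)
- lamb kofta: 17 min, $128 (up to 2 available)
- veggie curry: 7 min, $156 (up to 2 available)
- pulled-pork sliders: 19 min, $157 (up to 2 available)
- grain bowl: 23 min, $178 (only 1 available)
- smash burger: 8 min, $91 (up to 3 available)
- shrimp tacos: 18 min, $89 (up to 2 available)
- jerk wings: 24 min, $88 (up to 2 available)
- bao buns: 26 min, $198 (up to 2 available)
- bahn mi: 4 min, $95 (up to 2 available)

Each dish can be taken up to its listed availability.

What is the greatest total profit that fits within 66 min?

932

Best packing: 2×veggie curry + pulled-pork sliders + 3×smash burger + 2×bahn mi — 65 min, 932 total.
Every other selection either busts 66 min or exceeds an availability limit or fails to beat 932.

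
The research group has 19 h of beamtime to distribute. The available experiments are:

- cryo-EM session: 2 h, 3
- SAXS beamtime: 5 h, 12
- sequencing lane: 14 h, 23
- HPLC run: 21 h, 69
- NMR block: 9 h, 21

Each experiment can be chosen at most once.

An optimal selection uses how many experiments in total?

3

Best achievable expected citations is 36.
For example cryo-EM session + SAXS beamtime + NMR block achieves it, using 16 h.
Any selection reaching 36 contains exactly 3 experiments.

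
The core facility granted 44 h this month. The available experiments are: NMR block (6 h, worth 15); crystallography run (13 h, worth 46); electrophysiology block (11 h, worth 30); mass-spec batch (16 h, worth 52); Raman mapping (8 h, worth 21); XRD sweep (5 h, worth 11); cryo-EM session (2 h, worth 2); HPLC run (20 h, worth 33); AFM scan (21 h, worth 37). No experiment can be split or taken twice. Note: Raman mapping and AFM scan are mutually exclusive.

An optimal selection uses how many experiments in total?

4

Best achievable expected citations is 134.
One optimal bundle: NMR block + crystallography run + mass-spec batch + Raman mapping (43 h).
Every optimal selection uses 4 experiments.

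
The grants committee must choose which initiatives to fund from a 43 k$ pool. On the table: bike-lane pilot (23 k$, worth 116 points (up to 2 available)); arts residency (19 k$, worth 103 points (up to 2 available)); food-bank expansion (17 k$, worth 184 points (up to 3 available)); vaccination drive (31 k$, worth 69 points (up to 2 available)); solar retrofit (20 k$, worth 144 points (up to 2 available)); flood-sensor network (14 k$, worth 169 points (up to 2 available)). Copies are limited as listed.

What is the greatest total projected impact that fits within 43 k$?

Filling by ratio: 2×flood-sensor network for 338, with 15 k$ left unused.
The 28 k$ tied up in 2×flood-sensor network is better spent on 2×food-bank expansion — total rises to 368 (34 k$).
Every other selection either busts 43 k$ or exceeds an availability limit or fails to beat 368.

368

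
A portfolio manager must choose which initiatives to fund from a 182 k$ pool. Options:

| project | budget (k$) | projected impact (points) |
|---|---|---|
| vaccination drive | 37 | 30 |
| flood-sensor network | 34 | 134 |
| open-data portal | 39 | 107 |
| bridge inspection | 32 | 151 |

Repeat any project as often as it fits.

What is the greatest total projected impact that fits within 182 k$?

755

5×bridge inspection uses 160 of the 182 k$ and totals 755.
Nothing else within 182 k$ beats 755.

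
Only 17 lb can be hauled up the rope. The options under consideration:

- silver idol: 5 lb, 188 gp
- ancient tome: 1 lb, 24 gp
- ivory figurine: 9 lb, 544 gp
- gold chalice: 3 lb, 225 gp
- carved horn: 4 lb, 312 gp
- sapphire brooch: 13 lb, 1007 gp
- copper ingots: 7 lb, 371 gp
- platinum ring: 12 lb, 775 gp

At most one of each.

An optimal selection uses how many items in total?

Best achievable value is 1319.
One optimal bundle: carved horn + sapphire brooch (17 lb).
All optima have 2 items.

2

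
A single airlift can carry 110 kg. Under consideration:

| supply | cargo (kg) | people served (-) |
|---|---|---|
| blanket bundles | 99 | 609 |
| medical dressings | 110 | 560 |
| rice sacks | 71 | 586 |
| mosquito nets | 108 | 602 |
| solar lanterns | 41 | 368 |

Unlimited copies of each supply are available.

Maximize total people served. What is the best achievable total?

736

By people served per kg: solar lanterns 8.98, rice sacks 8.25, blanket bundles 6.15, mosquito nets 5.57 lead.
Taking 2×solar lanterns: 82 kg used, 736 in people served.
Nothing else within 110 kg beats 736.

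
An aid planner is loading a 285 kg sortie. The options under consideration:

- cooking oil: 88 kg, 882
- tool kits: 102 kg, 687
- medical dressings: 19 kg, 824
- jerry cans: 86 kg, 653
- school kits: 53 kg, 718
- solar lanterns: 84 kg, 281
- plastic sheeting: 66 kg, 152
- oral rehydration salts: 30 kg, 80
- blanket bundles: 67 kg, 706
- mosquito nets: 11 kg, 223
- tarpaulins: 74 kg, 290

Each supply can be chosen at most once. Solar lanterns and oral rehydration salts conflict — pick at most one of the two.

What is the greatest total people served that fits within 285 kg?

Best packing: cooking oil + medical dressings + school kits + oral rehydration salts + blanket bundles + mosquito nets — 268 kg, 3433 total.

3433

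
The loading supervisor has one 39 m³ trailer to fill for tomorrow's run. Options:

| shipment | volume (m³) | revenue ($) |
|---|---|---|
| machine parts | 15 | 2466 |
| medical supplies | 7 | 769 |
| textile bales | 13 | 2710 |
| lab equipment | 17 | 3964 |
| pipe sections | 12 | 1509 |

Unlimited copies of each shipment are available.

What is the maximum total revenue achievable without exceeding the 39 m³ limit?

The ratio heuristic lands on 2×lab equipment (7928) but leaves 5 m³ idle.
The 34 m³ tied up in 2×lab equipment is better spent on 3×textile bales — total rises to 8130 (39 m³).
That's the maximum — no swap from here does better than 8130.

8130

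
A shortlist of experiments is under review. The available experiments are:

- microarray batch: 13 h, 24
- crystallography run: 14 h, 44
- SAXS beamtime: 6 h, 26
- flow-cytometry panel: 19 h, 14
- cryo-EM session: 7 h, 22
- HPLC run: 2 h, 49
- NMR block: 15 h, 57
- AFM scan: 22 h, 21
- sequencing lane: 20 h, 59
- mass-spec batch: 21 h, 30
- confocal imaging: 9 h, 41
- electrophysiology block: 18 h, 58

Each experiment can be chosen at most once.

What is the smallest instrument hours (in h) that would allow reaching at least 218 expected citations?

49

Look for the lowest-instrument combination reaching 218.
crystallography run + SAXS beamtime + HPLC run + confocal imaging + electrophysiology block: 218 expected citations at 49 h.
No combination under 49 h hits 218.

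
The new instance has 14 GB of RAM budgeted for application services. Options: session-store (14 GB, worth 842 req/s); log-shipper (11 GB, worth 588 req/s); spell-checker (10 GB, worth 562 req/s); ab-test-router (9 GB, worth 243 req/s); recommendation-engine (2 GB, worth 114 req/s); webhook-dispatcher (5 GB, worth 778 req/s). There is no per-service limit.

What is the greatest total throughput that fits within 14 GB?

1784

Taking 2×recommendation-engine + 2×webhook-dispatcher: 14 GB used, 1784 in throughput.
That's the maximum — no swap from here does better than 1784.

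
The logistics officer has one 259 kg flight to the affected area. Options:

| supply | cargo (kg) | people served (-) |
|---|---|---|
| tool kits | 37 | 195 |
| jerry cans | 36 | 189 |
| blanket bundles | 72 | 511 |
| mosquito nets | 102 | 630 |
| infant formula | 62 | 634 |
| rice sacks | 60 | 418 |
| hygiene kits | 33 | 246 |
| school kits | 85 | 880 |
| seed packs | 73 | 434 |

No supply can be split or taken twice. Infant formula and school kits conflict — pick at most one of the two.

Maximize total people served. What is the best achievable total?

Best packing: blanket bundles + rice sacks + hygiene kits + school kits — 250 kg, 2055 total.

2055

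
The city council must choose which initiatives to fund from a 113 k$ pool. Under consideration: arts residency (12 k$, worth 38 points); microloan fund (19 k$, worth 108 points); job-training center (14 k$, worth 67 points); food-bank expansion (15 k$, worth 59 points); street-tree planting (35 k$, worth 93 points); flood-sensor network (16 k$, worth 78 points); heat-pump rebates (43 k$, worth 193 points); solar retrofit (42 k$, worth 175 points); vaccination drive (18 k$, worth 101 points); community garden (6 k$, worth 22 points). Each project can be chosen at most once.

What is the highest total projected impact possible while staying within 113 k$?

Density check — microloan fund 5.68, vaccination drive 5.61, flood-sensor network 4.88, job-training center 4.79 are the best per k$.
Best packing: microloan fund + job-training center + flood-sensor network + heat-pump rebates + vaccination drive — 110 k$, 547 total.
The spare 3 k$ is too small for any remaining project, and no exchange beats 547.

547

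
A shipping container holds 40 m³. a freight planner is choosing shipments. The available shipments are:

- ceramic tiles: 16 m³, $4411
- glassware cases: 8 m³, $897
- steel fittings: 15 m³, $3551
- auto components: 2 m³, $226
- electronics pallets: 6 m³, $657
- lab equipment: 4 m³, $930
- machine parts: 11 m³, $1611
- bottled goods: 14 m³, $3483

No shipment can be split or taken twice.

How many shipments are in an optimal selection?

Best achievable revenue is 9481.
For example ceramic tiles + electronics pallets + lab equipment + bottled goods achieves it, using 40 m³.
Every optimal selection uses 4 shipments.

4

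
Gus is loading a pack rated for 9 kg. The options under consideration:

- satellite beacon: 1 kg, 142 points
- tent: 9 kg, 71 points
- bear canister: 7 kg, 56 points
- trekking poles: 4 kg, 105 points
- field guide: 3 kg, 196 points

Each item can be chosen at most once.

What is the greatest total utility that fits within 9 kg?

Best packing: satellite beacon + trekking poles + field guide — 8 kg, 443 total.

443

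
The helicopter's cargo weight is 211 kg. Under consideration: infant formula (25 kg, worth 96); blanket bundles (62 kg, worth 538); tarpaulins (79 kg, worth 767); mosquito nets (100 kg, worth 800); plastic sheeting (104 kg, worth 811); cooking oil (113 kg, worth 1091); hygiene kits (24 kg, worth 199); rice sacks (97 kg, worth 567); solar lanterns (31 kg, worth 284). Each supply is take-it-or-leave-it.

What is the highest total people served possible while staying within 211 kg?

Ranking by ratio (people served/kg): tarpaulins 9.71, cooking oil 9.65, solar lanterns 9.16, blanket bundles 8.68.
Filling by ratio: tarpaulins + cooking oil for 1858, with 19 kg left unused.
The 79 kg tied up in tarpaulins is better spent on blanket bundles + solar lanterns — total rises to 1913 (206 kg).
No other feasible combination exceeds 1913.

1913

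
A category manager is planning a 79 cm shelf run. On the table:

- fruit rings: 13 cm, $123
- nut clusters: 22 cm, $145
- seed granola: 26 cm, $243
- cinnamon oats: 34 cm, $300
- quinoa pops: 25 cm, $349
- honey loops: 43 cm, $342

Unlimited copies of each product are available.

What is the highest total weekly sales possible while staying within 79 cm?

1047

Density check — quinoa pops 13.96, fruit rings 9.46, seed granola 9.35 are the best per cm.
3×quinoa pops uses 75 of the 79 cm and totals 1047.
Every other selection either busts 79 cm or fails to beat 1047.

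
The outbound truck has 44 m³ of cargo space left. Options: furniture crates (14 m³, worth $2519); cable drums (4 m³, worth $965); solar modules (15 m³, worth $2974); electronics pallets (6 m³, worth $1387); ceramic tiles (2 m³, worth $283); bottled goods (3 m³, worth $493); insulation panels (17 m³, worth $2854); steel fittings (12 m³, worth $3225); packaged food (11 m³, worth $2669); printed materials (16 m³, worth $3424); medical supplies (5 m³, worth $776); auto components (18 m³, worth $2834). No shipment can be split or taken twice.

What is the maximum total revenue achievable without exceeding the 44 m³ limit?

10283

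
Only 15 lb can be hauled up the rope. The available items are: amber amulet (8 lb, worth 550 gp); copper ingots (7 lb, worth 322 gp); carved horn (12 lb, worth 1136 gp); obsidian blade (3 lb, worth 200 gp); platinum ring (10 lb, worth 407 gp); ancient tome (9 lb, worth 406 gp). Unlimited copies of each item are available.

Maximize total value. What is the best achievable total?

Density check — carved horn 94.67, amber amulet 68.75, obsidian blade 66.67 are the best per lb.
Taking carved horn + obsidian blade: 15 lb used, 1336 in value.

1336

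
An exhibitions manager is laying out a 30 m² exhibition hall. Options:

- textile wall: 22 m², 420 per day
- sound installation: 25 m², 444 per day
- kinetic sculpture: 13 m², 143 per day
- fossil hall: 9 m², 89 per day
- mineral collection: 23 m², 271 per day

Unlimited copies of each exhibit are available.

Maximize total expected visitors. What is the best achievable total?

Taking the top-ratio exhibits first gives textile wall for 420 (22 m²).
Replace textile wall with sound installation: the trade gains 24 net, giving 444 at 25 m².

444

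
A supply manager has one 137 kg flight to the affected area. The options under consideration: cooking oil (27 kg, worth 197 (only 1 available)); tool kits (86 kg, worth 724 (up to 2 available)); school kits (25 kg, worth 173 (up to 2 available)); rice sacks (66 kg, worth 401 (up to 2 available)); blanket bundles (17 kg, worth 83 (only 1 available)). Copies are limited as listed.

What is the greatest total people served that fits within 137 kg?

1070

By people served per kg: tool kits 8.42, cooking oil 7.30, school kits 6.92 lead.
Taking the top-ratio supplies first gives cooking oil + tool kits + blanket bundles for 1004 (130 kg).
Replace cooking oil and blanket bundles with 2×school kits: the trade gains 66 net, giving 1070 at 136 kg.
Nothing else within 137 kg beats 1070.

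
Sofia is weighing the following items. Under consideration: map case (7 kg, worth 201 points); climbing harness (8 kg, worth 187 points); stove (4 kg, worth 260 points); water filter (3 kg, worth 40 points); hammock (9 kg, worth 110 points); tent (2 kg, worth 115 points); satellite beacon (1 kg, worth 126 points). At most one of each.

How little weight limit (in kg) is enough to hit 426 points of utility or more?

Look for the lowest-weight combination reaching 426.
stove + tent + satellite beacon: 501 utility at 7 kg.
Below 7 kg the best achievable stays under 426.

7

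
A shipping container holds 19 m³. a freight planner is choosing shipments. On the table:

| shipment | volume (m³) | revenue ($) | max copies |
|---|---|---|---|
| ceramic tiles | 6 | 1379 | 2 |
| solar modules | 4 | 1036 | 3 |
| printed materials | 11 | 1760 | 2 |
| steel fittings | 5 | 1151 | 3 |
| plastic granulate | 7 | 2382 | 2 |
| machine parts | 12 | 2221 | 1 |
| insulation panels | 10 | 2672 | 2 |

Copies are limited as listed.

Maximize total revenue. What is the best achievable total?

5915

Filling by ratio: solar modules + 2×plastic granulate for 5800, with 1 m³ left unused.
Replace solar modules with steel fittings: the trade gains 115 net, giving 5915 at 19 m³.
Nothing else within 19 m³ beats 5915.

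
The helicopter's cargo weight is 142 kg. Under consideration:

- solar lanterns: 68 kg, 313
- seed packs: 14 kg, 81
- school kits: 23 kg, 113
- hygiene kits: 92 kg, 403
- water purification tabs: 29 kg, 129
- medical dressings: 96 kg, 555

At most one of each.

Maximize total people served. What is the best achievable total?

765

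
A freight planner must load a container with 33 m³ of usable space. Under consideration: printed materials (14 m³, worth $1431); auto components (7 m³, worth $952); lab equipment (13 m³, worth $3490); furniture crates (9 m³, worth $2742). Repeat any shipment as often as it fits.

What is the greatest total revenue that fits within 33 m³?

8974

By revenue per m³: furniture crates 304.67, lab equipment 268.46, auto components 136.00 lead.
Filling by ratio: 3×furniture crates for 8226, with 6 m³ left unused.
The 9 m³ tied up in furniture crates is better spent on lab equipment — total rises to 8974 (31 m³).
Nothing else within 33 m³ beats 8974.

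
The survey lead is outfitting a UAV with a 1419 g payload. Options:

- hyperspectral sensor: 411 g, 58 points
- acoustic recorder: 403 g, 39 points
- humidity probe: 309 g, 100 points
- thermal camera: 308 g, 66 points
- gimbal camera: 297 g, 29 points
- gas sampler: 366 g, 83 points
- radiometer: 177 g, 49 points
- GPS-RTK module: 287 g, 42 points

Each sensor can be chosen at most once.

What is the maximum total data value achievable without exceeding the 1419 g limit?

By data value per g: humidity probe 0.32, radiometer 0.28, gas sampler 0.23, thermal camera 0.21 lead.
A density-first pass picks humidity probe + thermal camera + gas sampler + radiometer — 298 at 1160 g.
Dropping radiometer frees 177 g; slotting in hyperspectral sensor (411 g) lifts the total to 307 at 1394 g.
That's the maximum — no swap from here does better than 307.

307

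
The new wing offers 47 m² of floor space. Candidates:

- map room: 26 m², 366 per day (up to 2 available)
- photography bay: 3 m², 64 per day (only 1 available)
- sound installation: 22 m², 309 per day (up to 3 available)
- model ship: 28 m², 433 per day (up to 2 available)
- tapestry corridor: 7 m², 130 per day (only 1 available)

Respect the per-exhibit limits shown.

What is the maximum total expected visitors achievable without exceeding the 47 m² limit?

682

The ratio heuristic lands on photography bay + model ship + tapestry corridor (627) but leaves 9 m² idle.
Replace model ship and tapestry corridor with 2×sound installation: the trade gains 55 net, giving 682 at 47 m².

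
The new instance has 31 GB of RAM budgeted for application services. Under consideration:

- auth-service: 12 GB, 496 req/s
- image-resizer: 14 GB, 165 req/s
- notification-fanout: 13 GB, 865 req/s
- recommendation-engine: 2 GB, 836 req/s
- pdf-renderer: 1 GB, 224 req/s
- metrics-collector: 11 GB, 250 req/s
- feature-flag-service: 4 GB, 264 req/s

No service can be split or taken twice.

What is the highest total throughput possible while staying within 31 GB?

Taking the top-ratio services first gives notification-fanout + recommendation-engine + pdf-renderer + metrics-collector + feature-flag-service for 2439 (31 GB).
Dropping pdf-renderer and metrics-collector frees 12 GB; slotting in auth-service (12 GB) lifts the total to 2461 at 31 GB.
Runner-up notification-fanout + recommendation-engine + pdf-renderer + metrics-collector + feature-flag-service tops out at 2439.

2461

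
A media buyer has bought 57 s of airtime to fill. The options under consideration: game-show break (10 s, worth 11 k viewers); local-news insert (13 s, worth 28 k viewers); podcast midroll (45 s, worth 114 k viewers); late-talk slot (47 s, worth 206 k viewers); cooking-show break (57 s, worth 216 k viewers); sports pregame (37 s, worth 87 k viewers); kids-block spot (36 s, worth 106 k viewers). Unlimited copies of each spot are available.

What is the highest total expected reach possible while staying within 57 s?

By expected reach per s: late-talk slot 4.38, cooking-show break 3.79, kids-block spot 2.94, podcast midroll 2.53 lead.
The ratio ordering already packs tightly: game-show break + late-talk slot, 57 s, 217.
Every other selection either busts 57 s or fails to beat 217.

217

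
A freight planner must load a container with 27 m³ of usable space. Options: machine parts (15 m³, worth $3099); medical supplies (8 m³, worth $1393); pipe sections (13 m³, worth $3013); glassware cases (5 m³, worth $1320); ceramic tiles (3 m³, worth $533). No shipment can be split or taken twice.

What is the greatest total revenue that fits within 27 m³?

5726

Density check — glassware cases 264.00, pipe sections 231.77, machine parts 206.60, ceramic tiles 177.67 are the best per m³.
A density-first pass picks pipe sections + glassware cases + ceramic tiles — 4866 at 21 m³.
Dropping ceramic tiles frees 3 m³; slotting in medical supplies (8 m³) lifts the total to 5726 at 26 m³.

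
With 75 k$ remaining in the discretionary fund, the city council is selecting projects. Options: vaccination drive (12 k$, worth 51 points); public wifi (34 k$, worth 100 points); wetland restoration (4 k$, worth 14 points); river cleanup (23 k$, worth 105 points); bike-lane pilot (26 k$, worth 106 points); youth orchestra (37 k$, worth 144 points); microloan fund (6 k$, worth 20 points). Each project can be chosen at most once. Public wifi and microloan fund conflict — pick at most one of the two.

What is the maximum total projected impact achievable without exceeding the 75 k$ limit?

301

The ratio heuristic lands on vaccination drive + wetland restoration + river cleanup + bike-lane pilot + microloan fund (296) but leaves 4 k$ idle.
Dropping wetland restoration and river cleanup and microloan fund frees 33 k$; slotting in youth orchestra (37 k$) lifts the total to 301 at 75 k$.
Runner-up vaccination drive + river cleanup + youth orchestra tops out at 300.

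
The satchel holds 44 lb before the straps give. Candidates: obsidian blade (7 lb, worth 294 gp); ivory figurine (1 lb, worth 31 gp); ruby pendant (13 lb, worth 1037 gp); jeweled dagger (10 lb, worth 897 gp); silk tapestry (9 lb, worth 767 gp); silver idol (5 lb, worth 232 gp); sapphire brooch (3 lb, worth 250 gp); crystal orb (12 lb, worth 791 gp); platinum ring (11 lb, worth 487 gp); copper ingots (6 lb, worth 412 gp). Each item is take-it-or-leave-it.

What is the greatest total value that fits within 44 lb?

Density check — jeweled dagger 89.70, silk tapestry 85.22, sapphire brooch 83.33, ruby pendant 79.77 are the best per lb.
Taking the top-ratio items first gives ivory figurine + ruby pendant + jeweled dagger + silk tapestry + sapphire brooch + copper ingots for 3394 (42 lb).
Dropping ivory figurine and sapphire brooch and copper ingots frees 10 lb; slotting in crystal orb (12 lb) lifts the total to 3492 at 44 lb.
Runner-up ivory figurine + ruby pendant + jeweled dagger + silk tapestry + sapphire brooch + copper ingots tops out at 3394.

3492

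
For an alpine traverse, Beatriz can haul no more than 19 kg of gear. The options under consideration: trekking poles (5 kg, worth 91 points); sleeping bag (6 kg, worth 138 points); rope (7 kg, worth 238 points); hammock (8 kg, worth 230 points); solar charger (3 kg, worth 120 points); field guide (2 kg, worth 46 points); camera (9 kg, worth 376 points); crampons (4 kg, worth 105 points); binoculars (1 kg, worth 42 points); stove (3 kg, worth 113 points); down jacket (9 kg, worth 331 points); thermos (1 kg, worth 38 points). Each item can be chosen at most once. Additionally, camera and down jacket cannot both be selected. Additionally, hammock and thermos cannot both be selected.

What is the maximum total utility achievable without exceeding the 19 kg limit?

735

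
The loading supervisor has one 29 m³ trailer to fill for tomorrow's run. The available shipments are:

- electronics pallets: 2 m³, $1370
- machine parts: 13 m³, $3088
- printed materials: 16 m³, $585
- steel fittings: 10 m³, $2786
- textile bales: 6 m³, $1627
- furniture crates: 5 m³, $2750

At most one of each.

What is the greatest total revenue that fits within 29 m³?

8835

Taking the top-ratio shipments first gives electronics pallets + steel fittings + textile bales + furniture crates for 8533 (23 m³).
Dropping steel fittings frees 10 m³; slotting in machine parts (13 m³) lifts the total to 8835 at 26 m³.
Next best is machine parts + steel fittings + furniture crates at 8624 (28 m³) — short by 211.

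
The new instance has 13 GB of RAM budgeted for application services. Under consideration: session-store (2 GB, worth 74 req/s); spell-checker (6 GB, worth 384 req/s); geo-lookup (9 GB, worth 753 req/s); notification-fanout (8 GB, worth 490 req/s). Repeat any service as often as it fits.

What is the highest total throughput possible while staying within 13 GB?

901

Best packing: 2×session-store + geo-lookup — 13 GB, 901 total.
Nothing else within 13 GB beats 901.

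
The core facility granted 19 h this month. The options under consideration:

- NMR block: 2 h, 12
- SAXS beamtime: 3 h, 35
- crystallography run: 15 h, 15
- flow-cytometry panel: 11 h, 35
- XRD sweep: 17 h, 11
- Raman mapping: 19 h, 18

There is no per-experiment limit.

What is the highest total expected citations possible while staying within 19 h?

210

Taking 6×SAXS beamtime: 18 h used, 210 in expected citations.
The spare 1 h is too small for any remaining experiment, and no exchange beats 210.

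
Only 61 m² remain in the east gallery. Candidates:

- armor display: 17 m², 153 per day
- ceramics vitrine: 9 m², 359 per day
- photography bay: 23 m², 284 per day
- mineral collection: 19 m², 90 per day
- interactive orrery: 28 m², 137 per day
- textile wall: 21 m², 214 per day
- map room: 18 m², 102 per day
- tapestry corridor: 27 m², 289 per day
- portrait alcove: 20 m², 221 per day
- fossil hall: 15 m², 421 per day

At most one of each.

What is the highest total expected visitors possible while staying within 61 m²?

Greedy by ratio would take ceramics vitrine + photography bay + fossil hall: 47 m² used, total 1064.
The 23 m² tied up in photography bay is better spent on armor display + portrait alcove — total rises to 1154 (61 m²).
Next best is ceramics vitrine + tapestry corridor + fossil hall at 1069 (51 m²) — short by 85.

1154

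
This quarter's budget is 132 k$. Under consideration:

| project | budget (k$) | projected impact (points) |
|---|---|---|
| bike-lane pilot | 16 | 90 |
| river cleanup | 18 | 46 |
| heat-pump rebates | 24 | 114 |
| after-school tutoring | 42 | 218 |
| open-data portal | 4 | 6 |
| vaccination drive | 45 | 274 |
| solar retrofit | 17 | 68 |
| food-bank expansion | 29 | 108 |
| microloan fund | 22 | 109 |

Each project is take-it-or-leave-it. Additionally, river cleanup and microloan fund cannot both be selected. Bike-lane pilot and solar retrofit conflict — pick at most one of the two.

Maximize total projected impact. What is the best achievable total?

Density check — vaccination drive 6.09, bike-lane pilot 5.62, after-school tutoring 5.19 are the best per k$.
The ratio heuristic lands on bike-lane pilot + after-school tutoring + open-data portal + vaccination drive + microloan fund (697) but leaves 3 k$ idle.
The 22 k$ tied up in microloan fund is better spent on heat-pump rebates — total rises to 702 (131 k$).
That's the maximum — no feasible swap from here does better than 702.

702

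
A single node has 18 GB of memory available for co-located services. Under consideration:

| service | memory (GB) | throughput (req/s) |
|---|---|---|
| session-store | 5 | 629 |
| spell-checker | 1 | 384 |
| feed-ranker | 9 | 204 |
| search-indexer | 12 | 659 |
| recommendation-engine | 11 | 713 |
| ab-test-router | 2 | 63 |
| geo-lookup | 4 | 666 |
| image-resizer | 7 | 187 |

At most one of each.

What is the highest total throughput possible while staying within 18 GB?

The ratio heuristic lands on session-store + spell-checker + ab-test-router + geo-lookup (1742) but leaves 6 GB idle.
The 2 GB tied up in ab-test-router is better spent on image-resizer — total rises to 1866 (17 GB).

1866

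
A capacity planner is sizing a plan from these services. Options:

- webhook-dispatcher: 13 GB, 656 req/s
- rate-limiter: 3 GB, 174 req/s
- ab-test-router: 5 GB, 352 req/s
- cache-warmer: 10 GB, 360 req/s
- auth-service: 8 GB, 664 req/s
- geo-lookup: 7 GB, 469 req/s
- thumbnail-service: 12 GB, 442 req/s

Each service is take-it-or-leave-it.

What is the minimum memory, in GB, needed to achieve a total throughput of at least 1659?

23

Need the lightest bundle worth ≥ 1659.
rate-limiter + ab-test-router + auth-service + geo-lookup reaches 1659 using 23 GB.
Any bundle with less than 23 GB falls short of 1659.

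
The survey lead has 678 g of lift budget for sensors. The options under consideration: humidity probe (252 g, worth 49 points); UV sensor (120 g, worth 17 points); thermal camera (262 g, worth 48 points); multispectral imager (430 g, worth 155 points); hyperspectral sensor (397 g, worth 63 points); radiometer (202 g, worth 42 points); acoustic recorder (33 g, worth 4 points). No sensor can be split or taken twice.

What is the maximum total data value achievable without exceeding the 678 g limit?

Density check — multispectral imager 0.36, radiometer 0.21, humidity probe 0.19, thermal camera 0.18 are the best per g.
The ratio ordering already packs tightly: multispectral imager + radiometer + acoustic recorder, 665 g, 201.
The closest alternative, multispectral imager + radiometer, reaches only 197.

201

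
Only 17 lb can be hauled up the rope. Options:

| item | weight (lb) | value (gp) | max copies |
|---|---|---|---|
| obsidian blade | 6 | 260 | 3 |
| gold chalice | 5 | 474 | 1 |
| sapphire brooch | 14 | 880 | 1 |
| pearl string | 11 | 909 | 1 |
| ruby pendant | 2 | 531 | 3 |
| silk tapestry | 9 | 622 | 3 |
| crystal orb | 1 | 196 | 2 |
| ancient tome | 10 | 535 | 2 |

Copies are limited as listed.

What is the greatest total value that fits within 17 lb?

The ratio heuristic lands on gold chalice + 3×ruby pendant + 2×crystal orb (2459) but leaves 4 lb idle.
The 5 lb tied up in gold chalice is better spent on silk tapestry — total rises to 2607 (17 lb).
Nothing else within 17 lb beats 2607.

2607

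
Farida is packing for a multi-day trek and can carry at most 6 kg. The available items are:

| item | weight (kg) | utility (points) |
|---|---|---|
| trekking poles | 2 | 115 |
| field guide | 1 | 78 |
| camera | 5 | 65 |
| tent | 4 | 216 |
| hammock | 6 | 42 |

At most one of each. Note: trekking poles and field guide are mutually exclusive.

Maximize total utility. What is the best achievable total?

331

Best packing: trekking poles + tent — 6 kg, 331 total.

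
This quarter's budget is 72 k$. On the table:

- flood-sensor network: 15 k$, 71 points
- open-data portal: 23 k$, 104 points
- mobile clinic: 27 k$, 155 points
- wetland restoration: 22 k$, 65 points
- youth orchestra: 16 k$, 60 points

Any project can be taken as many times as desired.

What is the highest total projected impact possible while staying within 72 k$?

By projected impact per k$: mobile clinic 5.74, flood-sensor network 4.73, open-data portal 4.52 lead.
Flood-sensor network + 2×mobile clinic uses 69 of the 72 k$ and totals 381.
Nothing else within 72 k$ beats 381.

381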